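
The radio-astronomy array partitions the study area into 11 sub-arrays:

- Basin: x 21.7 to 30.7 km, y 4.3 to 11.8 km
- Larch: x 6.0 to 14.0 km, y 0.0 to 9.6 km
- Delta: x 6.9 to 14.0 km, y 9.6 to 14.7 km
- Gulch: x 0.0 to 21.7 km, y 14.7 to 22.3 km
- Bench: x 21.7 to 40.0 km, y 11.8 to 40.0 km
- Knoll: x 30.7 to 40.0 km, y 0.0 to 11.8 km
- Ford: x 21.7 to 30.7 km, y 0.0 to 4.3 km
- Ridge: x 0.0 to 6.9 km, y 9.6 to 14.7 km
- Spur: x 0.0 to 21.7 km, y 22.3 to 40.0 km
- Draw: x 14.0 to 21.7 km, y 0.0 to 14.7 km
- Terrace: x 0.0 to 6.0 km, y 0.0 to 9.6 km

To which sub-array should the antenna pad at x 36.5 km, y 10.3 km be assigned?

Knoll

The point has x = 36.5 and y = 10.3.
Only Knoll satisfies 30.7 ≤ x ≤ 40.0 and 0.0 ≤ y ≤ 11.8.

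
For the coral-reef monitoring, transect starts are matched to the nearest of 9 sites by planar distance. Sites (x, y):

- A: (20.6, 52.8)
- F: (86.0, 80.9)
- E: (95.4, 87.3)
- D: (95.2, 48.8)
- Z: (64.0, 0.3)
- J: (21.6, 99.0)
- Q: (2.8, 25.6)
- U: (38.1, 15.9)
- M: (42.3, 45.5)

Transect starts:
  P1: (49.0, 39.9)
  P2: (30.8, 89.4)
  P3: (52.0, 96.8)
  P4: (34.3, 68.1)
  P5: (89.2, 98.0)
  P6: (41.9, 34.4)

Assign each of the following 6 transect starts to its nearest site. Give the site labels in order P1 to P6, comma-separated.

P1 → M (d²=76.25)
P2 → J (d²=176.80)
P3 → J (d²=929.00)
P4 → A (d²=421.78)
P5 → E (d²=152.93)
P6 → M (d²=123.37)

M, J, J, A, E, M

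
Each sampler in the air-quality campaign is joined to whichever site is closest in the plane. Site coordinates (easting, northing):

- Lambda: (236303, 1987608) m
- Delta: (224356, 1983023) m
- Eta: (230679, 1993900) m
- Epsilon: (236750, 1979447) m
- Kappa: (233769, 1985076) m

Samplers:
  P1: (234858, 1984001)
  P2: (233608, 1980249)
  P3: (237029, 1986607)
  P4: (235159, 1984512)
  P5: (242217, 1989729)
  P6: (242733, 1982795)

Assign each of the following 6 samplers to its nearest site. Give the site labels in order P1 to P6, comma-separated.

P1 → Kappa (d²=2341546.00)
P2 → Epsilon (d²=10515368.00)
P3 → Lambda (d²=1529077.00)
P4 → Kappa (d²=2250196.00)
P5 → Lambda (d²=39474037.00)
P6 → Epsilon (d²=47005393.00)

Kappa, Epsilon, Lambda, Kappa, Lambda, Epsilon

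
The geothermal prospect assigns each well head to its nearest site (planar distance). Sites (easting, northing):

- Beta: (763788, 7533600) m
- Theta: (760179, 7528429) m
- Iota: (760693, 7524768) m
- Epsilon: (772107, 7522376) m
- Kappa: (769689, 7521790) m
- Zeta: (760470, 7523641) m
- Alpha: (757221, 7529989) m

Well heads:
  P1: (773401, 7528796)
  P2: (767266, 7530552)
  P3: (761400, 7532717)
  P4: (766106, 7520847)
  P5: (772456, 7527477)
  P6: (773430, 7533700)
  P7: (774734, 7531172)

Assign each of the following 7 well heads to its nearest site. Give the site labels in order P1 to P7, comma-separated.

Epsilon, Beta, Beta, Kappa, Epsilon, Beta, Epsilon

P1 → Epsilon (d²=42890836.00)
P2 → Beta (d²=21386788.00)
P3 → Beta (d²=6482233.00)
P4 → Kappa (d²=13727138.00)
P5 → Epsilon (d²=26142002.00)
P6 → Beta (d²=92978164.00)
P7 → Epsilon (d²=84270745.00)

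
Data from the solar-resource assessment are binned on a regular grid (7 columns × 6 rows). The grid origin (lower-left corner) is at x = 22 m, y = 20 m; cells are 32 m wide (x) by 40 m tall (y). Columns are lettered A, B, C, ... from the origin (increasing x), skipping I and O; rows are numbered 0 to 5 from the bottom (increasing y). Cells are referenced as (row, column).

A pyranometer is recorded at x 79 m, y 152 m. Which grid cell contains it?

(3, B)

Column index: ⌊(79 − 22) / 32⌋ = ⌊1.781⌋ = 1 → column B
Row offset from origin: ⌊(152 − 20) / 40⌋ = ⌊3.300⌋ = 3 → row 3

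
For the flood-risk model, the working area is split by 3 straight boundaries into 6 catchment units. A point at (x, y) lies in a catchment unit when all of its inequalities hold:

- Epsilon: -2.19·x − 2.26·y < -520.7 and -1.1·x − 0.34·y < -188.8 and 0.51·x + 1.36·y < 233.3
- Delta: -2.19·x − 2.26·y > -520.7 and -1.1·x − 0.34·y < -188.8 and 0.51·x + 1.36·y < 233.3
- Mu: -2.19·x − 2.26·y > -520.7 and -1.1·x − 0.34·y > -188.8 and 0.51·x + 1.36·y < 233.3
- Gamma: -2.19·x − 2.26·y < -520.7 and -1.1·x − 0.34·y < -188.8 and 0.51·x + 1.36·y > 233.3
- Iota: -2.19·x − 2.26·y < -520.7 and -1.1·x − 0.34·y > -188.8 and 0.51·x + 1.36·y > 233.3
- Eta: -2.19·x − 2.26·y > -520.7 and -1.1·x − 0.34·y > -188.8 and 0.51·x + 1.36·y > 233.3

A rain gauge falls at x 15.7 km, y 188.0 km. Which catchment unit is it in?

-2.19·15.7 − 2.26·188.0 = -459.263, which is > -520.7
-1.1·15.7 − 0.34·188.0 = -81.190, which is > -188.8
0.51·15.7 + 1.36·188.0 = 263.687, which is > 233.3
This sign pattern matches Eta.

Eta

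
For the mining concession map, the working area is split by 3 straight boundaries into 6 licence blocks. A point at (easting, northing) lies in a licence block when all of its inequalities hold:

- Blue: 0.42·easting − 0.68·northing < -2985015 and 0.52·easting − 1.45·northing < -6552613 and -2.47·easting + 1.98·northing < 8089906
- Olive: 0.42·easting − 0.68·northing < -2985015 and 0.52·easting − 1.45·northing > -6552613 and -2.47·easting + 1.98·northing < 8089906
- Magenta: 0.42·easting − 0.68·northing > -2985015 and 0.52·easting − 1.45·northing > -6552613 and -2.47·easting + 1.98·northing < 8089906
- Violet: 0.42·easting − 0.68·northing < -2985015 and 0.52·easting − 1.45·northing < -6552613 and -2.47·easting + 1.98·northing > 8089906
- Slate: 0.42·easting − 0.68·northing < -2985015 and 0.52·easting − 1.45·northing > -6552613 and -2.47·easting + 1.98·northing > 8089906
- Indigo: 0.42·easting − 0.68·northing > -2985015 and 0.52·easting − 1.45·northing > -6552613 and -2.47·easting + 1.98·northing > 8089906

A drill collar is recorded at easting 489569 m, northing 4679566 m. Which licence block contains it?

Magenta

0.42·489569 − 0.68·4679566 = -2976485.900, which is > -2985015
0.52·489569 − 1.45·4679566 = -6530794.820, which is > -6552613
-2.47·489569 + 1.98·4679566 = 8056305.250, which is < 8089906
This sign pattern matches Magenta.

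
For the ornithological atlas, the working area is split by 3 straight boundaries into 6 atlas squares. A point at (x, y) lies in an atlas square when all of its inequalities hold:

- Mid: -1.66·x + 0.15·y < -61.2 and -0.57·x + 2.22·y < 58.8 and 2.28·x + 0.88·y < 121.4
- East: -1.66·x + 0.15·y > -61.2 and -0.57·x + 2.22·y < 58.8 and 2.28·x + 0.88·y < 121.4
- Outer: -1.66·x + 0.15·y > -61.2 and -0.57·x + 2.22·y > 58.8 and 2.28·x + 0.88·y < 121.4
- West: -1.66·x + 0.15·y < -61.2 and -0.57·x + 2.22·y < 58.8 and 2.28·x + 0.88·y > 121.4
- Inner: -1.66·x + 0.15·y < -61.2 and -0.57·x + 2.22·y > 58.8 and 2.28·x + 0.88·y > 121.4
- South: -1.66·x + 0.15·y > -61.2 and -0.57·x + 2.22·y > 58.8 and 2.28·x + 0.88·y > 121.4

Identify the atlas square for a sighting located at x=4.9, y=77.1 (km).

-1.66·4.9 + 0.15·77.1 = 3.431, which is > -61.2
-0.57·4.9 + 2.22·77.1 = 168.369, which is > 58.8
2.28·4.9 + 0.88·77.1 = 79.020, which is < 121.4
This sign pattern matches Outer.

Outer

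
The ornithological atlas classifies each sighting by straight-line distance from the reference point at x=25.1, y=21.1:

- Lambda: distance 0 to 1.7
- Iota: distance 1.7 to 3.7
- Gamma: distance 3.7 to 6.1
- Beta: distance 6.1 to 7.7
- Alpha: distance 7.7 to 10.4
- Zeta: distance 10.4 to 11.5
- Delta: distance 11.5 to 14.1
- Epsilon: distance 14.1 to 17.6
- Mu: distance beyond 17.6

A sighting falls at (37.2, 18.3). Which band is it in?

Distance = √((37.2−25.1)² + (18.3−21.1)²) = √(146.410 + 7.840) = 12.420.
11.5 ≤ 12.420 < 14.1 → Delta.

Delta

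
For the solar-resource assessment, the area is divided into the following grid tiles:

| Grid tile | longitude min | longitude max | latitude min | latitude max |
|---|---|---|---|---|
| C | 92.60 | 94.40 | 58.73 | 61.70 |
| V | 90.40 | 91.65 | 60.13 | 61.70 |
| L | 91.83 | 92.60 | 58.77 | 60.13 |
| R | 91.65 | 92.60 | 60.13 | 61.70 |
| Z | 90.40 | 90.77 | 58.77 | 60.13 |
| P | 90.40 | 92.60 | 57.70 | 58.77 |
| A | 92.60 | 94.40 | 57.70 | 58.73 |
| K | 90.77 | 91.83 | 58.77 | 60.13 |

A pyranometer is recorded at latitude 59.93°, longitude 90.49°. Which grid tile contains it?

Z

The point has longitude = 90.49 and latitude = 59.93.
Only Z satisfies 90.40 ≤ longitude ≤ 90.77 and 58.77 ≤ latitude ≤ 60.13.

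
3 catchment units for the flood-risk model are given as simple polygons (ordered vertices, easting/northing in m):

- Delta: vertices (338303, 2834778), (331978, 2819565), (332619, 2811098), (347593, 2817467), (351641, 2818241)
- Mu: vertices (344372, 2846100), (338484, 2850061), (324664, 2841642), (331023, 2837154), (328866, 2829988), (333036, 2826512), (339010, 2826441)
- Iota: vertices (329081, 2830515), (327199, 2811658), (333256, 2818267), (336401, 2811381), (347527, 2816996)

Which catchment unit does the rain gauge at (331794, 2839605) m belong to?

Cast a ray rightward from (331794, 2839605). For each polygon, the edges (by vertex number in listed order) whose endpoints lie on opposite sides of northing = 2839605, where each meets that height, and whether that is right or left of the point:
Delta: no edge straddles that height → 0 crossings.
Mu: 3–4 at easting≈327550.2 (left), 7–1 at easting≈342600.5 (right) → 1 crossing.
Iota: no edge straddles that height → 0 crossings.
Only Mu has an odd count, so the point is inside Mu.

Mu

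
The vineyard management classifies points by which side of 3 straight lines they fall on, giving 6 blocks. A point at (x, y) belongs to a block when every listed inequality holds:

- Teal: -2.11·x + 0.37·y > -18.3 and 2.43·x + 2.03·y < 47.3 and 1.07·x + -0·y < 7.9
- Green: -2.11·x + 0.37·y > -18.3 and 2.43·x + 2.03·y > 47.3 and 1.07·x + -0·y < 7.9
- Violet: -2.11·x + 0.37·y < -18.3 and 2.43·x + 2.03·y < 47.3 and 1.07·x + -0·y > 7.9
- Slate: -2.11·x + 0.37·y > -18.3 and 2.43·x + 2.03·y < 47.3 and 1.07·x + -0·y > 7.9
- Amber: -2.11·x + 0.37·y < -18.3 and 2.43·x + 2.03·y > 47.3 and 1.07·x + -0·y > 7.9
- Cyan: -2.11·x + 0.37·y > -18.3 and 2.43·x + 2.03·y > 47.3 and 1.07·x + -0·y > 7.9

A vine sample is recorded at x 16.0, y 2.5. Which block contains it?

Violet

-2.11·16.0 + 0.37·2.5 = -32.835, which is < -18.3
2.43·16.0 + 2.03·2.5 = 43.955, which is < 47.3
1.07·16.0 + -0·2.5 = 17.120, which is > 7.9
This sign pattern matches Violet.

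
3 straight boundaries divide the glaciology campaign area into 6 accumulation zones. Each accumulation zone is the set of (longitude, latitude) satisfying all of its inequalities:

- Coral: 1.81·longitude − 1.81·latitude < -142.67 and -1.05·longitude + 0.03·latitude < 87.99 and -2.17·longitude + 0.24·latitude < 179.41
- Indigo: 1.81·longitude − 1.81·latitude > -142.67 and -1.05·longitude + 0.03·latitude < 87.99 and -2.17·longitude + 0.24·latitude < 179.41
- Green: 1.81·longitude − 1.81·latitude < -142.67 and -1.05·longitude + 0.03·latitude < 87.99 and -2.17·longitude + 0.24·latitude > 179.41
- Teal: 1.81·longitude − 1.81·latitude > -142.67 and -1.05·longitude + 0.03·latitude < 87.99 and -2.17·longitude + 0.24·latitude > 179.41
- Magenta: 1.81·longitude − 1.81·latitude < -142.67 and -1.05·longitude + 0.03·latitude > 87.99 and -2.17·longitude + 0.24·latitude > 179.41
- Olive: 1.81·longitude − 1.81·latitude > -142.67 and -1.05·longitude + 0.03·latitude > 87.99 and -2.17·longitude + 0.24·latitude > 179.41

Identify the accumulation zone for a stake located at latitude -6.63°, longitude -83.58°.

1.81·-83.58 − 1.81·-6.63 = -139.279, which is > -142.67
-1.05·-83.58 + 0.03·-6.63 = 87.560, which is < 87.99
-2.17·-83.58 + 0.24·-6.63 = 179.777, which is > 179.41
This sign pattern matches Teal.

Teal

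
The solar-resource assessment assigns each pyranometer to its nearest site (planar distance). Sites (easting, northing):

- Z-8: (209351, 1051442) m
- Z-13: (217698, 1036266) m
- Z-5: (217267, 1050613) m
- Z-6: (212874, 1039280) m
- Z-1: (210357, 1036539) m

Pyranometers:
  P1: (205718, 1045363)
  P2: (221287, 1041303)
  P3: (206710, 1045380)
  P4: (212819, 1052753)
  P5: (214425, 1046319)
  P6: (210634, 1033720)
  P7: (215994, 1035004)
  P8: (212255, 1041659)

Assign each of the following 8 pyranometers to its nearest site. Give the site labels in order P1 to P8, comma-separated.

Z-8, Z-13, Z-8, Z-8, Z-5, Z-1, Z-13, Z-6

P1 → Z-8 (d²=50152930.00)
P2 → Z-13 (d²=38252290.00)
P3 → Z-8 (d²=43722725.00)
P4 → Z-8 (d²=13745745.00)
P5 → Z-5 (d²=26515400.00)
P6 → Z-1 (d²=8023490.00)
P7 → Z-13 (d²=4496260.00)
P8 → Z-6 (d²=6042802.00)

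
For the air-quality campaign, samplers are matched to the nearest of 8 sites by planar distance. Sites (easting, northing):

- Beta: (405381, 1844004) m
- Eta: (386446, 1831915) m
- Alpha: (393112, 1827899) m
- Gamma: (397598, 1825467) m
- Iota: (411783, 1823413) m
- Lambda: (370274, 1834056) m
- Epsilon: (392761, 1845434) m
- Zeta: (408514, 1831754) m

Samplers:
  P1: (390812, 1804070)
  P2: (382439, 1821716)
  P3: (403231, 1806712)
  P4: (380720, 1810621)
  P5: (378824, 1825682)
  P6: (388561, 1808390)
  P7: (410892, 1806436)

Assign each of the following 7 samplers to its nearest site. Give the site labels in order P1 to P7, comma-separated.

Gamma, Eta, Iota, Alpha, Eta, Gamma, Iota

P1 → Gamma (d²=503881405.00)
P2 → Eta (d²=120075650.00)
P3 → Iota (d²=352060105.00)
P4 → Alpha (d²=452090948.00)
P5 → Eta (d²=96945173.00)
P6 → Gamma (d²=373291298.00)
P7 → Iota (d²=289012410.00)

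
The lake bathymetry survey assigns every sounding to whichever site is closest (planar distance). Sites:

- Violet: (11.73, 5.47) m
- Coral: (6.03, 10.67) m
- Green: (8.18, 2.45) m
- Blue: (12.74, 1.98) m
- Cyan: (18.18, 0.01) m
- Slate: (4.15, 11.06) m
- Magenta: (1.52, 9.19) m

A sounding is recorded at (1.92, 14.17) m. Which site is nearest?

Slate

Squared distances to each site:
Violet: 171.926; Coral: 29.142; Green: 176.546; Blue: 265.668; Cyan: 464.893; Slate: 14.645; Magenta: 24.960.
Minimum at Slate.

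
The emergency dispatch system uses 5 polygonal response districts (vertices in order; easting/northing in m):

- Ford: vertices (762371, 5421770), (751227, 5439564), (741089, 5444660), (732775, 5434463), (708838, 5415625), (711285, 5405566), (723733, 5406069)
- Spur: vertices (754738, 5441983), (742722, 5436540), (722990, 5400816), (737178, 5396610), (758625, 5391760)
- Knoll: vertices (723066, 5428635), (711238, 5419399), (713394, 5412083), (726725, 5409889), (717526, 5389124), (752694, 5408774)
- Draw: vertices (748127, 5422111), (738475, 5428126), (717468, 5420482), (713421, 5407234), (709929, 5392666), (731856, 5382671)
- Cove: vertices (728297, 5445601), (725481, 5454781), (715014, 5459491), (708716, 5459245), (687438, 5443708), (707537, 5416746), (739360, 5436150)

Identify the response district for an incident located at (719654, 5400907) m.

Draw

Cast a ray rightward from (719654, 5400907). For each polygon, the edges (by vertex number in listed order) whose endpoints lie on opposite sides of northing = 5400907, where each meets that height, and whether that is right or left of the point:
Ford: no edge straddles that height → 0 crossings.
Spur: 2–3 at easting≈723040.3 (right), 5–1 at easting≈757917.1 (right) → 2 crossings.
Knoll: 4–5 at easting≈722745.9 (right), 5–6 at easting≈738614.3 (right) → 2 crossings.
Draw: 4–5 at easting≈711904.4 (left), 6–1 at easting≈739379.3 (right) → 1 crossing.
Cove: no edge straddles that height → 0 crossings.
Only Draw has an odd count, so the point is inside Draw.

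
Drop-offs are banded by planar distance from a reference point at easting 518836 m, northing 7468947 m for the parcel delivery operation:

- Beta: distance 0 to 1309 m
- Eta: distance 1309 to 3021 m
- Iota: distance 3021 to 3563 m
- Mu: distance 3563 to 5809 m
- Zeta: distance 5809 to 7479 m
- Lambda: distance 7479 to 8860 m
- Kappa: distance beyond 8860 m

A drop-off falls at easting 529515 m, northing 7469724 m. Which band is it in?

Distance = √((529515−518836)² + (7469724−7468947)²) = √(114041041.000 + 603729.000) = 10707.230 m.
8860 ≤ 10707.230 < ∞ → Kappa.

Kappa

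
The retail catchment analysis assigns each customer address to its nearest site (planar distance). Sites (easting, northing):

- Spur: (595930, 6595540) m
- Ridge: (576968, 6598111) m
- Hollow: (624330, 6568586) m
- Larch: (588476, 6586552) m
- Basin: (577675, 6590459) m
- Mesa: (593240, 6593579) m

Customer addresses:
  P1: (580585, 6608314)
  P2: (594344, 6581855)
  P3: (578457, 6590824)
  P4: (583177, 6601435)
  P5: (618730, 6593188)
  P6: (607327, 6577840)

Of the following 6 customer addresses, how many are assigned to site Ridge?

P1 → Ridge
P2 → Larch
P3 → Basin
P4 → Ridge
P5 → Spur
P6 → Hollow
2 of the 6 go to Ridge.

2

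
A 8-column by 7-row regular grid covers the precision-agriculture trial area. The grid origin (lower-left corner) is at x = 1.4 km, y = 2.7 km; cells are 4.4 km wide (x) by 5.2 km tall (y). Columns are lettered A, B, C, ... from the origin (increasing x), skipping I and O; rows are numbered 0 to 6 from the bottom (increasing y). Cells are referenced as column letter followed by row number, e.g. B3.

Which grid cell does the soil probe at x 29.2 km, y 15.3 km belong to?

Column index: ⌊(29.2 − 1.4) / 4.4⌋ = ⌊6.318⌋ = 6 → column G
Row offset from origin: ⌊(15.3 − 2.7) / 5.2⌋ = ⌊2.423⌋ = 2 → row 2

G2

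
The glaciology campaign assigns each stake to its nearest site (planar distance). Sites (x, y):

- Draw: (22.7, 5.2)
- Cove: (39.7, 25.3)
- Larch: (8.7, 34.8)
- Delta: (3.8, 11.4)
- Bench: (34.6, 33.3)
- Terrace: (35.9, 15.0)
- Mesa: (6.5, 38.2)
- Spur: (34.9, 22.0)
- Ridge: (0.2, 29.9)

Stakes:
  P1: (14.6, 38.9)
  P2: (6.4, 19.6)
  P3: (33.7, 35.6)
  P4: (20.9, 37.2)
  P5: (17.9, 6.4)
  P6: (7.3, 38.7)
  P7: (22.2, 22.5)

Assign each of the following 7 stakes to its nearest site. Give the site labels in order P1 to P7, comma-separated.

Larch, Delta, Bench, Larch, Draw, Mesa, Spur

P1 → Larch (d²=51.62)
P2 → Delta (d²=74.00)
P3 → Bench (d²=6.10)
P4 → Larch (d²=154.60)
P5 → Draw (d²=24.48)
P6 → Mesa (d²=0.89)
P7 → Spur (d²=161.54)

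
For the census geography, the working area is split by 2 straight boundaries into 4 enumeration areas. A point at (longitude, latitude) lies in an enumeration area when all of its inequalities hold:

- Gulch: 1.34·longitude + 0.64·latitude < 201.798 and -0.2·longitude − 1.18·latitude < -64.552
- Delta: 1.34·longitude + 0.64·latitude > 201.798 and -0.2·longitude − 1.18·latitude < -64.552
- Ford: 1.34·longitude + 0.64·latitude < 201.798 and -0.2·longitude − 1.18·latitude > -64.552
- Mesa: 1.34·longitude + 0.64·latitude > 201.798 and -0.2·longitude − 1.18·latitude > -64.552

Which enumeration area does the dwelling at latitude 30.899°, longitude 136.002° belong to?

Mesa

1.34·136.002 + 0.64·30.899 = 202.018, which is > 201.798
-0.2·136.002 − 1.18·30.899 = -63.661, which is > -64.552
This sign pattern matches Mesa.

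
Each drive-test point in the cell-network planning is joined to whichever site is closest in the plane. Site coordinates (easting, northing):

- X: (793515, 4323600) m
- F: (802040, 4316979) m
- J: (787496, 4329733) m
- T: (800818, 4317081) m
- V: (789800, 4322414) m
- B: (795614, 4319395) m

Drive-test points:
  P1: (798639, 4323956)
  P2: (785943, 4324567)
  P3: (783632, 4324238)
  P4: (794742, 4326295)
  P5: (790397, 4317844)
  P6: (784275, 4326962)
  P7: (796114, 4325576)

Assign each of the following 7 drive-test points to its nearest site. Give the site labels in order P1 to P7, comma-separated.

P1 → X (d²=26382112.00)
P2 → V (d²=19511858.00)
P3 → V (d²=41371200.00)
P4 → X (d²=8768554.00)
P5 → V (d²=21241309.00)
P6 → J (d²=18053282.00)
P7 → X (d²=10659377.00)

X, V, V, X, V, J, X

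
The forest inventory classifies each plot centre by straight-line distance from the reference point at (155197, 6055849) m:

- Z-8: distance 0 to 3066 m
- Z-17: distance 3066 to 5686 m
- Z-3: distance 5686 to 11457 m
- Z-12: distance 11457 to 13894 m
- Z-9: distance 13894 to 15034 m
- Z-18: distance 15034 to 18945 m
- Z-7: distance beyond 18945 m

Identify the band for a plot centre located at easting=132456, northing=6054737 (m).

Distance = √((132456−155197)² + (6054737−6055849)²) = √(517153081.000 + 1236544.000) = 22768.171 m.
18945 ≤ 22768.171 < ∞ → Z-7.

Z-7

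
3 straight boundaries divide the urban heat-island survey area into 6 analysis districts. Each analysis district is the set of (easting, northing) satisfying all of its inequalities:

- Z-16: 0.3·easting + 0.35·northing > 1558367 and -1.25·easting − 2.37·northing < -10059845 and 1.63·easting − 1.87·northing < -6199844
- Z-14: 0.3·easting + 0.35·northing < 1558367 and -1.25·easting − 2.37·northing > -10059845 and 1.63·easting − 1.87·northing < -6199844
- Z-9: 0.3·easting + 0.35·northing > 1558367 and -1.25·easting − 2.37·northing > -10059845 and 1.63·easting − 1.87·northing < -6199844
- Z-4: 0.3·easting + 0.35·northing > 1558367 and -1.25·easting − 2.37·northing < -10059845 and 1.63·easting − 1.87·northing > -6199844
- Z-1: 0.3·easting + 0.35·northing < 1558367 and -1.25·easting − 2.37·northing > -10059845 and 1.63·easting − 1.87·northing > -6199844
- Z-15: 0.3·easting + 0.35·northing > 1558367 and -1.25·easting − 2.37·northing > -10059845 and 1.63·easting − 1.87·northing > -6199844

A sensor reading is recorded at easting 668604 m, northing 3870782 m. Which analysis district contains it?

0.3·668604 + 0.35·3870782 = 1555354.900, which is < 1558367
-1.25·668604 − 2.37·3870782 = -10009508.340, which is > -10059845
1.63·668604 − 1.87·3870782 = -6148537.820, which is > -6199844
This sign pattern matches Z-1.

Z-1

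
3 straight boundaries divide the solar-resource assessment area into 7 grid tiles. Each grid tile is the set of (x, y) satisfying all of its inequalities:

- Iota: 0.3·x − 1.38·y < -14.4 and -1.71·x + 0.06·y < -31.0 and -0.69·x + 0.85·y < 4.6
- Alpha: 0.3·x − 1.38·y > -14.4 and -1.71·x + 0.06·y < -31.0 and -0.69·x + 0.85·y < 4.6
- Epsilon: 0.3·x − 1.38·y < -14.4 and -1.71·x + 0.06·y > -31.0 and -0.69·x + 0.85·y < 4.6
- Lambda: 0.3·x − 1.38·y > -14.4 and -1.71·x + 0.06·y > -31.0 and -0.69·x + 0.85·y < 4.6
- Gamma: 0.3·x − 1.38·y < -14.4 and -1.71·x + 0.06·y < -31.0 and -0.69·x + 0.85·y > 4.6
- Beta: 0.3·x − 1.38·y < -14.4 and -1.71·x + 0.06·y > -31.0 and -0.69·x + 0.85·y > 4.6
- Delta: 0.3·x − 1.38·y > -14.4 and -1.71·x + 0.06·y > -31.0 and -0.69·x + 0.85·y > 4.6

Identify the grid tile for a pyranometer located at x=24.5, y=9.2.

0.3·24.5 − 1.38·9.2 = -5.346, which is > -14.4
-1.71·24.5 + 0.06·9.2 = -41.343, which is < -31.0
-0.69·24.5 + 0.85·9.2 = -9.085, which is < 4.6
This sign pattern matches Alpha.

Alpha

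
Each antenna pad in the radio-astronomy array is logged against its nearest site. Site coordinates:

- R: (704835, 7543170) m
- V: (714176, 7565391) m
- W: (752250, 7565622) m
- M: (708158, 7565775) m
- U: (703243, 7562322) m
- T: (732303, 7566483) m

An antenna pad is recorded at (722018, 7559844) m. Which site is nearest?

Squared distances to each site:
R: 573277765.000; V: 92266173.000; W: 947359108.000; M: 227276361.000; U: 358641109.000; T: 149857546.000.
Minimum at V.

V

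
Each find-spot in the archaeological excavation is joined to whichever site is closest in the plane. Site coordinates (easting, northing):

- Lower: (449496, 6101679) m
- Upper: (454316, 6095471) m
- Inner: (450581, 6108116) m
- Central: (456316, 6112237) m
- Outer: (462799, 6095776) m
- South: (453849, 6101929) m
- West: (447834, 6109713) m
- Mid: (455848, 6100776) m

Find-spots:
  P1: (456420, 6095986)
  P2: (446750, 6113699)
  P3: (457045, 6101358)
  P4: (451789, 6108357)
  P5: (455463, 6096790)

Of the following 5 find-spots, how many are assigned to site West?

P1 → Upper
P2 → West
P3 → Mid
P4 → Inner
P5 → Upper
1 of the 5 goes to West.

1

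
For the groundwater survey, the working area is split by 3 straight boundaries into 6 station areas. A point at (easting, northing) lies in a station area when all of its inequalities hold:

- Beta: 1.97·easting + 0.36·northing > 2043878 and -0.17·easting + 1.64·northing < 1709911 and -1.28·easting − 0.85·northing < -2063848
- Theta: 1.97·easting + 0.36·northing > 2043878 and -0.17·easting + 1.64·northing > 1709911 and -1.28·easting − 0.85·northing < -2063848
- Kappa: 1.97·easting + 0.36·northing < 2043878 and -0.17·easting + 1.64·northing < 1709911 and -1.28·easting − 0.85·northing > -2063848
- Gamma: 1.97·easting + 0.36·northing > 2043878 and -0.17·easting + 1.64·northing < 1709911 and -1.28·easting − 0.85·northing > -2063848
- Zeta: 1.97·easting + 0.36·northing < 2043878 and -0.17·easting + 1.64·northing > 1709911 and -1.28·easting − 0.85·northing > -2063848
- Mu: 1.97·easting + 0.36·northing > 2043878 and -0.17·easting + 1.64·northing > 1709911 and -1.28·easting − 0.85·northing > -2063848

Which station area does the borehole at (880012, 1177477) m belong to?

1.97·880012 + 0.36·1177477 = 2157515.360, which is > 2043878
-0.17·880012 + 1.64·1177477 = 1781460.240, which is > 1709911
-1.28·880012 − 0.85·1177477 = -2127270.810, which is < -2063848
This sign pattern matches Theta.

Theta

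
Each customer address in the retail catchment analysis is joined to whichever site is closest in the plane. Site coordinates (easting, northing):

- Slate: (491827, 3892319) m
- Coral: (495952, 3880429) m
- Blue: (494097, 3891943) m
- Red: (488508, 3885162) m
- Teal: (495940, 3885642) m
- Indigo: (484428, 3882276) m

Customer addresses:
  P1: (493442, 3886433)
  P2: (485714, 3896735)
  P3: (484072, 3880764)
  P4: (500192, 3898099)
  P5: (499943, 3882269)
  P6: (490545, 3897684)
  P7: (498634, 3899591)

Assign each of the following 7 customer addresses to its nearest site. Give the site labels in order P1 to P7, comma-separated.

Teal, Slate, Indigo, Blue, Coral, Slate, Blue

P1 → Teal (d²=6865685.00)
P2 → Slate (d²=56869825.00)
P3 → Indigo (d²=2412880.00)
P4 → Blue (d²=75045361.00)
P5 → Coral (d²=19313681.00)
P6 → Slate (d²=30426749.00)
P7 → Blue (d²=79076273.00)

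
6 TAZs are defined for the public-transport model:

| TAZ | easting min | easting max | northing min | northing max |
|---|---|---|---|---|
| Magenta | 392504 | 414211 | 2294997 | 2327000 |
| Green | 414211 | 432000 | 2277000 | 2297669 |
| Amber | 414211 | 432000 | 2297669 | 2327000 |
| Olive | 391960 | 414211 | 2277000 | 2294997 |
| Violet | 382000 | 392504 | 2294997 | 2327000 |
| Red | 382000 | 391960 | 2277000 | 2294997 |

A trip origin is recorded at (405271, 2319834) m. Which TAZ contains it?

Magenta

The point has easting = 405271 and northing = 2319834.
Only Magenta satisfies 392504 ≤ easting ≤ 414211 and 2294997 ≤ northing ≤ 2327000.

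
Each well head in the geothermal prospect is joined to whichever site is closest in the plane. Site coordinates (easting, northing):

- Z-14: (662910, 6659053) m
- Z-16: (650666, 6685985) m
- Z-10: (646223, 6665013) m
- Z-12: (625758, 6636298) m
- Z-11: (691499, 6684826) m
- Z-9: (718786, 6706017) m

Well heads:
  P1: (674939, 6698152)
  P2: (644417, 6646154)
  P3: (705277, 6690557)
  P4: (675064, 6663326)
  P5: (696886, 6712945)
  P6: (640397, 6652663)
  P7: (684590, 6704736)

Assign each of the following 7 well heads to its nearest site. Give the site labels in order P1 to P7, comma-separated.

P1 → Z-11 (d²=451815876.00)
P2 → Z-10 (d²=358923517.00)
P3 → Z-11 (d²=222677645.00)
P4 → Z-14 (d²=165978245.00)
P5 → Z-9 (d²=527607184.00)
P6 → Z-10 (d²=186464776.00)
P7 → Z-11 (d²=444142381.00)

Z-11, Z-10, Z-11, Z-14, Z-9, Z-10, Z-11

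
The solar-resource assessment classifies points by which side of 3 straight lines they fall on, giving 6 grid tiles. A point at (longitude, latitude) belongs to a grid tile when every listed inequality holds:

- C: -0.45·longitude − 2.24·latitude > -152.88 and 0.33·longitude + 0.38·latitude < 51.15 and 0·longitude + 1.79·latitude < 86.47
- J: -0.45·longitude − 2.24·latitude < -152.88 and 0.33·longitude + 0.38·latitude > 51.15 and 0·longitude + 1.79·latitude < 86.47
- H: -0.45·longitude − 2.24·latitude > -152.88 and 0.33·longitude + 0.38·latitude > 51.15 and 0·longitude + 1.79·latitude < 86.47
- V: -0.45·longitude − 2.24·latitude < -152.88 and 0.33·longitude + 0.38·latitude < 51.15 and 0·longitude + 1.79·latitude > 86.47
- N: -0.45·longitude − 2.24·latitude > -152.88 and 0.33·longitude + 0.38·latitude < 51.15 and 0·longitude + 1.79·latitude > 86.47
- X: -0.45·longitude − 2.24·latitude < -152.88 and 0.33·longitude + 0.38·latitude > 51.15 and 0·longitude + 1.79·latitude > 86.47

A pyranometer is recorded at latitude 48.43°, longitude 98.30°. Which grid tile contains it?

N

-0.45·98.30 − 2.24·48.43 = -152.718, which is > -152.88
0.33·98.30 + 0.38·48.43 = 50.842, which is < 51.15
0·98.30 + 1.79·48.43 = 86.690, which is > 86.47
This sign pattern matches N.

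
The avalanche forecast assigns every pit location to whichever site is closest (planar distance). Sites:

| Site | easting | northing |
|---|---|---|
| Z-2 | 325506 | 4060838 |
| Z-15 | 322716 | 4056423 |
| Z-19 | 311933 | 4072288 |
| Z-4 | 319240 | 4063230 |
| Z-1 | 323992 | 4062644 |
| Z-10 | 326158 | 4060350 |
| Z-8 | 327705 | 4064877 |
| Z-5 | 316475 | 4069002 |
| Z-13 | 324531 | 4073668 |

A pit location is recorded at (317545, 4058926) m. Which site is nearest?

Z-4

Squared distances to each site:
Z-2: 67033265.000; Z-15: 33004250.000; Z-19: 210037588.000; Z-4: 21397441.000; Z-1: 55387333.000; Z-10: 76211545.000; Z-8: 138640001.000; Z-5: 102670676.000; Z-13: 266130760.000.
Minimum at Z-4.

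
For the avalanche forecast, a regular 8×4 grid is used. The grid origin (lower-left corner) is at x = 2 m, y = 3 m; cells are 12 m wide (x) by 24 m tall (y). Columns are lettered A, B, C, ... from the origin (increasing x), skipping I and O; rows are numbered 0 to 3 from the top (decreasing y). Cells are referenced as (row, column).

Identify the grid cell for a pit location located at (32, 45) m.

(2, C)

Column index: ⌊(32 − 2) / 12⌋ = ⌊2.500⌋ = 2 → column C
Row offset from origin: ⌊(45 − 3) / 24⌋ = ⌊1.750⌋ = 1 → row 2 (counted from top)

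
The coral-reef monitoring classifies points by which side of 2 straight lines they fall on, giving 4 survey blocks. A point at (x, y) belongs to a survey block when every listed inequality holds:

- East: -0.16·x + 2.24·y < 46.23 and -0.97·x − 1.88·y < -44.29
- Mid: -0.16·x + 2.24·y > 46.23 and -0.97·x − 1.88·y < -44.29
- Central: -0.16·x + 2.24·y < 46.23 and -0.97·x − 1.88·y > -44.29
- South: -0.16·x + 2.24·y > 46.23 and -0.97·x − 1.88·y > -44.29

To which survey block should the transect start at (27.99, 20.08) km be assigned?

-0.16·27.99 + 2.24·20.08 = 40.501, which is < 46.23
-0.97·27.99 − 1.88·20.08 = -64.901, which is < -44.29
This sign pattern matches East.

East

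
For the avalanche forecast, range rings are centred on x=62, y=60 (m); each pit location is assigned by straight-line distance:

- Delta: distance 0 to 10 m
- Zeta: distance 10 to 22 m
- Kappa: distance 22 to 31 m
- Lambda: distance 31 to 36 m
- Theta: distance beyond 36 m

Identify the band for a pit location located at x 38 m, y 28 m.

Theta

Distance = √((38−62)² + (28−60)²) = √(576.000 + 1024.000) = 40.000 m.
36 ≤ 40.000 < ∞ → Theta.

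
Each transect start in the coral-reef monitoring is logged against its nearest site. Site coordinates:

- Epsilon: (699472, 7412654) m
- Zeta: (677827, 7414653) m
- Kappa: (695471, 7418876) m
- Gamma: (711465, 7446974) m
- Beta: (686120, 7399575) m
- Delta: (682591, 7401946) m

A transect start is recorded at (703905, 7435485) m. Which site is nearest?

Gamma

Squared distances to each site:
Epsilon: 540906050.000; Zeta: 1114034308.000; Kappa: 346991237.000; Gamma: 189150721.000; Beta: 1605834325.000; Delta: 1579151117.000.
Minimum at Gamma.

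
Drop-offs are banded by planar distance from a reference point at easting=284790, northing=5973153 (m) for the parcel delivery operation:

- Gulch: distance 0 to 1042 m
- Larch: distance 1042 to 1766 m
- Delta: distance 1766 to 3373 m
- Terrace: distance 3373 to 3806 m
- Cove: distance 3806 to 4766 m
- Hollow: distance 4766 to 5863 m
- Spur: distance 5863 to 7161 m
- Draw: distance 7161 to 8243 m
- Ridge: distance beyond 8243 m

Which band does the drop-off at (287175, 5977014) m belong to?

Cove

Distance = √((287175−284790)² + (5977014−5973153)²) = √(5688225.000 + 14907321.000) = 4538.232 m.
3806 ≤ 4538.232 < 4766 → Cove.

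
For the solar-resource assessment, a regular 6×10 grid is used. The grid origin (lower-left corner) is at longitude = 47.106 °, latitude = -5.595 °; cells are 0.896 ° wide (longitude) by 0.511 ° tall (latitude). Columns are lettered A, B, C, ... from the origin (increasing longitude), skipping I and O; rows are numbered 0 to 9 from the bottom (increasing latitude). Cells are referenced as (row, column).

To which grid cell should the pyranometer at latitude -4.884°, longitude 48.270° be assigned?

(1, B)

Column index: ⌊(48.270 − 47.106) / 0.896⌋ = ⌊1.299⌋ = 1 → column B
Row offset from origin: ⌊(-4.884 − -5.595) / 0.511⌋ = ⌊1.391⌋ = 1 → row 1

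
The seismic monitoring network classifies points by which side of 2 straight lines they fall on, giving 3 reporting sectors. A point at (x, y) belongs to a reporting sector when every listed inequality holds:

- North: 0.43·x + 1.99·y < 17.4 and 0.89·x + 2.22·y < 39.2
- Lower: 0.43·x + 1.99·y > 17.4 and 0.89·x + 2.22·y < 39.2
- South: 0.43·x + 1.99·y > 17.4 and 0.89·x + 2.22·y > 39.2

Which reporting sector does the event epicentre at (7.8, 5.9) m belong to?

0.43·7.8 + 1.99·5.9 = 15.095, which is < 17.4
0.89·7.8 + 2.22·5.9 = 20.040, which is < 39.2
This sign pattern matches North.

North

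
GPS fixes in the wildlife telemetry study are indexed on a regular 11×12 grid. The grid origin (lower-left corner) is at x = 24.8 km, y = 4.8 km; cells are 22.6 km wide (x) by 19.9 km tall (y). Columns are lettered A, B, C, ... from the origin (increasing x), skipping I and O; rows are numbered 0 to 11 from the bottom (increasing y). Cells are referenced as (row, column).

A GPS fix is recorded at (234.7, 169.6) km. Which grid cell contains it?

Column index: ⌊(234.7 − 24.8) / 22.6⌋ = ⌊9.288⌋ = 9 → column K
Row offset from origin: ⌊(169.6 − 4.8) / 19.9⌋ = ⌊8.281⌋ = 8 → row 8

(8, K)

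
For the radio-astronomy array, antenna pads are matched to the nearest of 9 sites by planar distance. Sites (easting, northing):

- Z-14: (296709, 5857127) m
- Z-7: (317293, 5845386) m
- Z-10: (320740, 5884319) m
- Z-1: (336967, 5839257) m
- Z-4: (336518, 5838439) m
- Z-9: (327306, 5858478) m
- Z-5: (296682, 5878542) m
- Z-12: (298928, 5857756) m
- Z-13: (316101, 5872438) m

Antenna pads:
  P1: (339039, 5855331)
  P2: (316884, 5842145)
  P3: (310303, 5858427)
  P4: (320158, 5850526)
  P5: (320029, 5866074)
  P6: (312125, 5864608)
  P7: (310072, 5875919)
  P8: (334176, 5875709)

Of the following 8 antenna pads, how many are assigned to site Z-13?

3

P1 → Z-9
P2 → Z-7
P3 → Z-12
P4 → Z-7
P5 → Z-13
P6 → Z-13
P7 → Z-13
P8 → Z-10
3 of the 8 go to Z-13.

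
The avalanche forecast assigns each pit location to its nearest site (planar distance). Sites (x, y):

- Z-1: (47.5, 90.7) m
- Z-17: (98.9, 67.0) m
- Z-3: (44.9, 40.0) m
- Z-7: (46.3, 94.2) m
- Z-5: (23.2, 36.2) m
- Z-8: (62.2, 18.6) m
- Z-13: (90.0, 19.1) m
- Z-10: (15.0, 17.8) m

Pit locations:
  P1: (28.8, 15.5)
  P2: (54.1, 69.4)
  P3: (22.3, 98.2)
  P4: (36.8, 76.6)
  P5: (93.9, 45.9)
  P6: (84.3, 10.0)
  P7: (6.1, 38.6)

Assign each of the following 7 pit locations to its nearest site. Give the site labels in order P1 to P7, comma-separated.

P1 → Z-10 (d²=195.73)
P2 → Z-1 (d²=497.25)
P3 → Z-7 (d²=592.00)
P4 → Z-1 (d²=313.30)
P5 → Z-17 (d²=470.21)
P6 → Z-13 (d²=115.30)
P7 → Z-5 (d²=298.17)

Z-10, Z-1, Z-7, Z-1, Z-17, Z-13, Z-5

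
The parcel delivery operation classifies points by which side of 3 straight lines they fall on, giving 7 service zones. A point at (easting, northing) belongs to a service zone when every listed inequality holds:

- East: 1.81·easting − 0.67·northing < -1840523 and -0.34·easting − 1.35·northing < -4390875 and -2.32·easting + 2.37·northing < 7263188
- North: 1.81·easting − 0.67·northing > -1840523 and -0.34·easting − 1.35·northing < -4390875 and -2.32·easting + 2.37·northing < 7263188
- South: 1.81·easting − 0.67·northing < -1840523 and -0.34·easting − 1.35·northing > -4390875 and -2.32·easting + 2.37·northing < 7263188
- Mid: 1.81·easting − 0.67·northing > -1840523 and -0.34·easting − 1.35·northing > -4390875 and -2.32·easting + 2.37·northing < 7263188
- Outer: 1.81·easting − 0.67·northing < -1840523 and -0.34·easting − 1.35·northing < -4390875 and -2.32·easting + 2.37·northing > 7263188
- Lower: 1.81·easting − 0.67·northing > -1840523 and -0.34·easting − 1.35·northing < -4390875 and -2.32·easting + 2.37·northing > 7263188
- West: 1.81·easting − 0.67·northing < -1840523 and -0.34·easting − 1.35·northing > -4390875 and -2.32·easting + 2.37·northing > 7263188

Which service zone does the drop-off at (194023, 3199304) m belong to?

Mid

1.81·194023 − 0.67·3199304 = -1792352.050, which is > -1840523
-0.34·194023 − 1.35·3199304 = -4385028.220, which is > -4390875
-2.32·194023 + 2.37·3199304 = 7132217.120, which is < 7263188
This sign pattern matches Mid.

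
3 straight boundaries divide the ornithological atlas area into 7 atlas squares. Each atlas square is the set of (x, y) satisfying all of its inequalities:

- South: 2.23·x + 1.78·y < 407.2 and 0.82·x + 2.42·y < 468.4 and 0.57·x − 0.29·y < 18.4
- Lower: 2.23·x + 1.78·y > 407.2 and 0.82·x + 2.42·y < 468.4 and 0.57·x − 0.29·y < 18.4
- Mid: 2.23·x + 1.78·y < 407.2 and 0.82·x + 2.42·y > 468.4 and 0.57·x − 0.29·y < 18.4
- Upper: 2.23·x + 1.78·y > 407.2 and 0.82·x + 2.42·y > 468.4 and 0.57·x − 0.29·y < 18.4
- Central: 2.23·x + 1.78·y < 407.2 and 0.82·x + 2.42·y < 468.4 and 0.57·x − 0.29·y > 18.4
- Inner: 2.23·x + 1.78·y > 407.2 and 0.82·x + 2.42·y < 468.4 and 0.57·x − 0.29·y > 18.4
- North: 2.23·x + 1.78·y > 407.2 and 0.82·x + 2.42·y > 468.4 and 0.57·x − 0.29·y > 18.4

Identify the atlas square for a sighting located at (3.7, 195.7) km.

2.23·3.7 + 1.78·195.7 = 356.597, which is < 407.2
0.82·3.7 + 2.42·195.7 = 476.628, which is > 468.4
0.57·3.7 − 0.29·195.7 = -54.644, which is < 18.4
This sign pattern matches Mid.

Mid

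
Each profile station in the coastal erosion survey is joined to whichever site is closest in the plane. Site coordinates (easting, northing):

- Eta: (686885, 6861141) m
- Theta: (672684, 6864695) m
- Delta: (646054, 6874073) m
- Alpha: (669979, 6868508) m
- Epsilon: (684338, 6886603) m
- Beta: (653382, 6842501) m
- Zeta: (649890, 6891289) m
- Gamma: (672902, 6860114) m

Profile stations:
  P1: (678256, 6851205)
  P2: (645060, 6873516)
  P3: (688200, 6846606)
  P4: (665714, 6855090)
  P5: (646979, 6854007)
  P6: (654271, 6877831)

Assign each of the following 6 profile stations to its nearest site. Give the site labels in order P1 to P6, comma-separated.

Gamma, Delta, Eta, Gamma, Beta, Delta

P1 → Gamma (d²=108035597.00)
P2 → Delta (d²=1298285.00)
P3 → Eta (d²=212995450.00)
P4 → Gamma (d²=76907920.00)
P5 → Beta (d²=173386445.00)
P6 → Delta (d²=81641653.00)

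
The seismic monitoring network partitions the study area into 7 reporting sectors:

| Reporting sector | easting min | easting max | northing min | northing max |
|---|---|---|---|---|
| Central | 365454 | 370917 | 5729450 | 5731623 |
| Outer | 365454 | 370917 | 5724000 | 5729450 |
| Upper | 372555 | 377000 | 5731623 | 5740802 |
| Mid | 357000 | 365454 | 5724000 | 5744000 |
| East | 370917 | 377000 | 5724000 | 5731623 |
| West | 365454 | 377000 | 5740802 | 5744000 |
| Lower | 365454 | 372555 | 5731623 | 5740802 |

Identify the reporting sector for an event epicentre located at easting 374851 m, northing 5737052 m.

The point has easting = 374851 and northing = 5737052.
Only Upper satisfies 372555 ≤ easting ≤ 377000 and 5731623 ≤ northing ≤ 5740802.

Upper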